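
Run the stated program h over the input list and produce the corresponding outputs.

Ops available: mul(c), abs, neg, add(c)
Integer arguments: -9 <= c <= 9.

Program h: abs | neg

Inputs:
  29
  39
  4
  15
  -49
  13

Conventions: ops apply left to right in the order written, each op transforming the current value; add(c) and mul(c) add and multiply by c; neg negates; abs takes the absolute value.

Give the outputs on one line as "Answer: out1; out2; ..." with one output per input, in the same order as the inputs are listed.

-29; -39; -4; -15; -49; -13

Execution, op by op:
  29 -> 29 -> -29
  39 -> 39 -> -39
  4 -> 4 -> -4
  15 -> 15 -> -15
  -49 -> 49 -> -49
  13 -> 13 -> -13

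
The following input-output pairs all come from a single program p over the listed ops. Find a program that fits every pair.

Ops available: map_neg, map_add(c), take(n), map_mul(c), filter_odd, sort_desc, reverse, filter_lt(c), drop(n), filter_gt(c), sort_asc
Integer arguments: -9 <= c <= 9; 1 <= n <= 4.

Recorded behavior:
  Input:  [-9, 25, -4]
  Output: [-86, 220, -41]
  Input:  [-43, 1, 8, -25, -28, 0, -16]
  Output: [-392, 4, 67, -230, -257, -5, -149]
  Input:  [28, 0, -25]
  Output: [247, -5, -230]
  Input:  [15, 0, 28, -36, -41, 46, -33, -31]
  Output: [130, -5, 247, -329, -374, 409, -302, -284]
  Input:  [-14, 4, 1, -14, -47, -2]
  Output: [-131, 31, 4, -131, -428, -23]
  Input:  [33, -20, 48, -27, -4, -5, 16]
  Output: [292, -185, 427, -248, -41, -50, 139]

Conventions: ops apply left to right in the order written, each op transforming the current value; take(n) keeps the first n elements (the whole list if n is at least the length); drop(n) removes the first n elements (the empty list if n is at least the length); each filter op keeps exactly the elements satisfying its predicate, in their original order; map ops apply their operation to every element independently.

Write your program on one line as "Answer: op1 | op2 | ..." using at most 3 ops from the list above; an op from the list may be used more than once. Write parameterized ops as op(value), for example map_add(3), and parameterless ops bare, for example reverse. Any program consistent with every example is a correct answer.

map_mul(-9) | map_add(5) | map_neg

Check, running the answer program on each example:
  [-9, 25, -4] -> [81, -225, 36] -> [86, -220, 41] -> [-86, 220, -41]
  [-43, 1, 8, -25, -28, 0, -16] -> [387, -9, -72, 225, 252, 0, 144] -> [392, -4, -67, 230, 257, 5, 149] -> [-392, 4, 67, -230, -257, -5, -149]
  [28, 0, -25] -> [-252, 0, 225] -> [-247, 5, 230] -> [247, -5, -230]
  [15, 0, 28, -36, -41, 46, -33, -31] -> [-135, 0, -252, 324, 369, -414, 297, 279] -> [-130, 5, -247, 329, 374, -409, 302, 284] -> [130, -5, 247, -329, -374, 409, -302, -284]
  [-14, 4, 1, -14, -47, -2] -> [126, -36, -9, 126, 423, 18] -> [131, -31, -4, 131, 428, 23] -> [-131, 31, 4, -131, -428, -23]
  [33, -20, 48, -27, -4, -5, 16] -> [-297, 180, -432, 243, 36, 45, -144] -> [-292, 185, -427, 248, 41, 50, -139] -> [292, -185, 427, -248, -41, -50, 139]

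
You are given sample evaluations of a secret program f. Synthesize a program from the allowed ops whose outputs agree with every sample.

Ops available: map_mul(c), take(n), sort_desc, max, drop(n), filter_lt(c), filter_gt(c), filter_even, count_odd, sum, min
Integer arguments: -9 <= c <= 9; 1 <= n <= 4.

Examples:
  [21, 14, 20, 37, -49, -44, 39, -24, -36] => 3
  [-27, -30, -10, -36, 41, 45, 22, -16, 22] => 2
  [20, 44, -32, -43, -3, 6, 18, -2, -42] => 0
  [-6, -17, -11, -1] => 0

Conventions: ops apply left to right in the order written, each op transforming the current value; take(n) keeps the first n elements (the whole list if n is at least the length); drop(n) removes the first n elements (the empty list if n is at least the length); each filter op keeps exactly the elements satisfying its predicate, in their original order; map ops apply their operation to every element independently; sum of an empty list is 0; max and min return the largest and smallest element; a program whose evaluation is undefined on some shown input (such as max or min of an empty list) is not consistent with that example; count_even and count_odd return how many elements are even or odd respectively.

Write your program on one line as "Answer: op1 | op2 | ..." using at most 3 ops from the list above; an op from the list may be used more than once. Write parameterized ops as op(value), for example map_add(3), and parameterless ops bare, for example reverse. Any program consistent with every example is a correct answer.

filter_gt(5) | sort_desc | count_odd

Check, running the answer program on each example:
  [21, 14, 20, 37, -49, -44, 39, -24, -36] -> [21, 14, 20, 37, 39] -> [39, 37, 21, 20, 14] -> 3
  [-27, -30, -10, -36, 41, 45, 22, -16, 22] -> [41, 45, 22, 22] -> [45, 41, 22, 22] -> 2
  [20, 44, -32, -43, -3, 6, 18, -2, -42] -> [20, 44, 6, 18] -> [44, 20, 18, 6] -> 0
  [-6, -17, -11, -1] -> [] -> [] -> 0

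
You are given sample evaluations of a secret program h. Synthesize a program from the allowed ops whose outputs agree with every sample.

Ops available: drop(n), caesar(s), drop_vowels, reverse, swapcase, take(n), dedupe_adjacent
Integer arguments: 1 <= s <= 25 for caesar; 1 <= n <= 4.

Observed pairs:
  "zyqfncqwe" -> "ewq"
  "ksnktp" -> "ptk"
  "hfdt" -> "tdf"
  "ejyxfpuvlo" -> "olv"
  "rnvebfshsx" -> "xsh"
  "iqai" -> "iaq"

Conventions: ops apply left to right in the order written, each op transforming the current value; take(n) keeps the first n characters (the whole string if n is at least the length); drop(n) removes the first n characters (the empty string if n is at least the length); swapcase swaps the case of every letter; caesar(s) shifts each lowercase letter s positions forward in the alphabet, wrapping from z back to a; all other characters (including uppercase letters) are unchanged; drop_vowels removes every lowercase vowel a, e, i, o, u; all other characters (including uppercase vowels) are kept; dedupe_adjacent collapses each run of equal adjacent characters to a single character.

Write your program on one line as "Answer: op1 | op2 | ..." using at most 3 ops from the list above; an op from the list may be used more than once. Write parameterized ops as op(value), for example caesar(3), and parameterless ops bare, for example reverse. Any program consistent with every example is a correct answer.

drop(1) | reverse | take(3)

Check, running the answer program on each example:
  "zyqfncqwe" -> "yqfncqwe" -> "ewqcnfqy" -> "ewq"
  "ksnktp" -> "snktp" -> "ptkns" -> "ptk"
  "hfdt" -> "fdt" -> "tdf" -> "tdf"
  "ejyxfpuvlo" -> "jyxfpuvlo" -> "olvupfxyj" -> "olv"
  "rnvebfshsx" -> "nvebfshsx" -> "xshsfbevn" -> "xsh"
  "iqai" -> "qai" -> "iaq" -> "iaq"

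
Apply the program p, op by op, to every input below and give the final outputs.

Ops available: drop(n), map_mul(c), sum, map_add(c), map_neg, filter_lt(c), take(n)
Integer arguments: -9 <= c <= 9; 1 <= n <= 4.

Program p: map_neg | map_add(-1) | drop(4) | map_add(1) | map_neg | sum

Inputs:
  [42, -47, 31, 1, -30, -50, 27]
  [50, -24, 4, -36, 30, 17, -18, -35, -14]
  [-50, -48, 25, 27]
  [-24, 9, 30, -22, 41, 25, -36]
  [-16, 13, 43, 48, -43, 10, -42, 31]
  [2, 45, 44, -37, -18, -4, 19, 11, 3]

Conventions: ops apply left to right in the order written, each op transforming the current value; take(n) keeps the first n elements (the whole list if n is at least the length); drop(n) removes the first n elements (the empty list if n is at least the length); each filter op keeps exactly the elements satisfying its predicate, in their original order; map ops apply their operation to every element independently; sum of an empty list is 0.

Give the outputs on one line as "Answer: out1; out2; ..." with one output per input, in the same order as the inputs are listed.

-53; -20; 0; 30; -44; 11

Execution, op by op:
  [42, -47, 31, 1, -30, -50, 27] -> [-42, 47, -31, -1, 30, 50, -27] -> [-43, 46, -32, -2, 29, 49, -28] -> [29, 49, -28] -> [30, 50, -27] -> [-30, -50, 27] -> -53
  [50, -24, 4, -36, 30, 17, -18, -35, -14] -> [-50, 24, -4, 36, -30, -17, 18, 35, 14] -> [-51, 23, -5, 35, -31, -18, 17, 34, 13] -> [-31, -18, 17, 34, 13] -> [-30, -17, 18, 35, 14] -> [30, 17, -18, -35, -14] -> -20
  [-50, -48, 25, 27] -> [50, 48, -25, -27] -> [49, 47, -26, -28] -> [] -> [] -> [] -> 0
  [-24, 9, 30, -22, 41, 25, -36] -> [24, -9, -30, 22, -41, -25, 36] -> [23, -10, -31, 21, -42, -26, 35] -> [-42, -26, 35] -> [-41, -25, 36] -> [41, 25, -36] -> 30
  [-16, 13, 43, 48, -43, 10, -42, 31] -> [16, -13, -43, -48, 43, -10, 42, -31] -> [15, -14, -44, -49, 42, -11, 41, -32] -> [42, -11, 41, -32] -> [43, -10, 42, -31] -> [-43, 10, -42, 31] -> -44
  [2, 45, 44, -37, -18, -4, 19, 11, 3] -> [-2, -45, -44, 37, 18, 4, -19, -11, -3] -> [-3, -46, -45, 36, 17, 3, -20, -12, -4] -> [17, 3, -20, -12, -4] -> [18, 4, -19, -11, -3] -> [-18, -4, 19, 11, 3] -> 11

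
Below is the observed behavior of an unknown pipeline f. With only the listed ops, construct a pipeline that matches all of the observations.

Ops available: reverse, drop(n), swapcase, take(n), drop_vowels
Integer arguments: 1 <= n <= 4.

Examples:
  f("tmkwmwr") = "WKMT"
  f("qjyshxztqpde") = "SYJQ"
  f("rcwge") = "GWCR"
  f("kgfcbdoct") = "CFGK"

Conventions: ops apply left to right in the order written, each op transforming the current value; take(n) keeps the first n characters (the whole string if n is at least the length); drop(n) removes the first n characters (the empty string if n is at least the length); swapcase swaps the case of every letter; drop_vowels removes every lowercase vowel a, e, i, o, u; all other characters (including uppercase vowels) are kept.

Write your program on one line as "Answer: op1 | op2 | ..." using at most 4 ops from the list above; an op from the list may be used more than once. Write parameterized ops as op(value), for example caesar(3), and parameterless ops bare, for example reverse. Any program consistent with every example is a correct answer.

drop_vowels | take(4) | reverse | swapcase

Check, running the answer program on each example:
  "tmkwmwr" -> "tmkwmwr" -> "tmkw" -> "wkmt" -> "WKMT"
  "qjyshxztqpde" -> "qjyshxztqpd" -> "qjys" -> "syjq" -> "SYJQ"
  "rcwge" -> "rcwg" -> "rcwg" -> "gwcr" -> "GWCR"
  "kgfcbdoct" -> "kgfcbdct" -> "kgfc" -> "cfgk" -> "CFGK"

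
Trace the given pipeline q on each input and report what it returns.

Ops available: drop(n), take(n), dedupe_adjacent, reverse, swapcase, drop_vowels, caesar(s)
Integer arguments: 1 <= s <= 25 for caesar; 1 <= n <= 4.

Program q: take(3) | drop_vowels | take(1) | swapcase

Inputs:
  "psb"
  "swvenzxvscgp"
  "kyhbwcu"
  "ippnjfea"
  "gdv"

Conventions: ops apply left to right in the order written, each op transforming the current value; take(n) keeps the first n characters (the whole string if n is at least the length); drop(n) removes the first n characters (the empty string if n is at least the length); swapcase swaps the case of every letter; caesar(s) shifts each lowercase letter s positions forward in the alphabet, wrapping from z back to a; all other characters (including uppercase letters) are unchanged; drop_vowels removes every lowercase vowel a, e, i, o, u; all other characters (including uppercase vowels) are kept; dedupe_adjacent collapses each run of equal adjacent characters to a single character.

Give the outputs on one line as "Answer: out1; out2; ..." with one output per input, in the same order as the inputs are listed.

"P"; "S"; "K"; "P"; "G"

Execution, op by op:
  "psb" -> "psb" -> "psb" -> "p" -> "P"
  "swvenzxvscgp" -> "swv" -> "swv" -> "s" -> "S"
  "kyhbwcu" -> "kyh" -> "kyh" -> "k" -> "K"
  "ippnjfea" -> "ipp" -> "pp" -> "p" -> "P"
  "gdv" -> "gdv" -> "gdv" -> "g" -> "G"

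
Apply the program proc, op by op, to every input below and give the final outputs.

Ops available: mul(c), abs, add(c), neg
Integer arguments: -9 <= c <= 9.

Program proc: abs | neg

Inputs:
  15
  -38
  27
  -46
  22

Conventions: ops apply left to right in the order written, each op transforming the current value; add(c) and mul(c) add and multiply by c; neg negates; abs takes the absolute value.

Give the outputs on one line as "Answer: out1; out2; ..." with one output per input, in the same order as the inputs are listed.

Execution, op by op:
  15 -> 15 -> -15
  -38 -> 38 -> -38
  27 -> 27 -> -27
  -46 -> 46 -> -46
  22 -> 22 -> -22

-15; -38; -27; -46; -22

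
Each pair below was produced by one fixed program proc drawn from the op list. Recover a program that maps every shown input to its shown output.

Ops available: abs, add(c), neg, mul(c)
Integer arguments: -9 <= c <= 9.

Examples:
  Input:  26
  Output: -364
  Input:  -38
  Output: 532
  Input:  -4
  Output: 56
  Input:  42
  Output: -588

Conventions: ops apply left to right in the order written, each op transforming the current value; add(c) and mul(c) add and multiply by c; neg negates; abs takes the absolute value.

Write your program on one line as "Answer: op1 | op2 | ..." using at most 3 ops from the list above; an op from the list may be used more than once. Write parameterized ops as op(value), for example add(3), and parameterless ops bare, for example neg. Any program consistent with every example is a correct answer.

neg | mul(2) | mul(7)

Check, running the answer program on each example:
  26 -> -26 -> -52 -> -364
  -38 -> 38 -> 76 -> 532
  -4 -> 4 -> 8 -> 56
  42 -> -42 -> -84 -> -588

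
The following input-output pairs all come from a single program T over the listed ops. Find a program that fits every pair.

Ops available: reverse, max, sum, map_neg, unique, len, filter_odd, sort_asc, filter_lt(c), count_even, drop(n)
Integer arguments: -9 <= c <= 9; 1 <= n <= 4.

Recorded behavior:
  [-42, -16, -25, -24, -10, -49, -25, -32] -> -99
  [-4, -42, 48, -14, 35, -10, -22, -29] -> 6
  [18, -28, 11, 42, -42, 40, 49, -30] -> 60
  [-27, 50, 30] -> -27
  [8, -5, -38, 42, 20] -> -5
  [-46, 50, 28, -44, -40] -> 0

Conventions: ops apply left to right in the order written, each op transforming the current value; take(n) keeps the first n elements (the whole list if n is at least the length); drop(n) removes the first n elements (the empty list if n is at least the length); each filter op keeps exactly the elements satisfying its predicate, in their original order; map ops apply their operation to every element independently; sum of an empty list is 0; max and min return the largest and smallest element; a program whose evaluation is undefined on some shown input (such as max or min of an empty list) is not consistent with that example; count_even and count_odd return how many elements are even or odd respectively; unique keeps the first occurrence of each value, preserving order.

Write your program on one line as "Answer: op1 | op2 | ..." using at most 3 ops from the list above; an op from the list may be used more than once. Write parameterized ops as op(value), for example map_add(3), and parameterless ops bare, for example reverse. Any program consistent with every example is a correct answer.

filter_odd | sum

Check, running the answer program on each example:
  [-42, -16, -25, -24, -10, -49, -25, -32] -> [-25, -49, -25] -> -99
  [-4, -42, 48, -14, 35, -10, -22, -29] -> [35, -29] -> 6
  [18, -28, 11, 42, -42, 40, 49, -30] -> [11, 49] -> 60
  [-27, 50, 30] -> [-27] -> -27
  [8, -5, -38, 42, 20] -> [-5] -> -5
  [-46, 50, 28, -44, -40] -> [] -> 0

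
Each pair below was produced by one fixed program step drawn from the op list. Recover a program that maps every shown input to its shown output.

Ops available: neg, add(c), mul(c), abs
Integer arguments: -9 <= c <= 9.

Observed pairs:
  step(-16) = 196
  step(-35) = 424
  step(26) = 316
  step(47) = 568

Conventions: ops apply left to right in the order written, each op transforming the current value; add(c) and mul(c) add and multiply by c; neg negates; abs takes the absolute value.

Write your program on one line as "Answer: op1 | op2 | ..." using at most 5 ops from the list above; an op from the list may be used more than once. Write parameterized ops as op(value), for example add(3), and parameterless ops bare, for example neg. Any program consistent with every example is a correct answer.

mul(6) | mul(-2) | abs | add(4)

Check, running the answer program on each example:
  -16 -> -96 -> 192 -> 192 -> 196
  -35 -> -210 -> 420 -> 420 -> 424
  26 -> 156 -> -312 -> 312 -> 316
  47 -> 282 -> -564 -> 564 -> 568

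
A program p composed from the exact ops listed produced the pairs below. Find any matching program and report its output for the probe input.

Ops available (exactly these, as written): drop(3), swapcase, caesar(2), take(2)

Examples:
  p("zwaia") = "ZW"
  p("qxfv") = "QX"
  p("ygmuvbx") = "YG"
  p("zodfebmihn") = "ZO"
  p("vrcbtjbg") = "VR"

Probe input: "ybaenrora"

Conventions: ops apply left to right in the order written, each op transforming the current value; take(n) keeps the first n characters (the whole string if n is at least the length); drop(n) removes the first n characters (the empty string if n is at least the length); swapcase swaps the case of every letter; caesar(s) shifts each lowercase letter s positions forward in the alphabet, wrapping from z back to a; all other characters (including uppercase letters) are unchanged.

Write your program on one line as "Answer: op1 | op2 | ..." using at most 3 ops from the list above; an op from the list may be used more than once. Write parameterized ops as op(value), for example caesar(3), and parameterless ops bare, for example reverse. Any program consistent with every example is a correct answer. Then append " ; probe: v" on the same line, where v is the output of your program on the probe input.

take(2) | swapcase ; probe: "YB"

Check, running the answer program on each example:
  "zwaia" -> "zw" -> "ZW"
  "qxfv" -> "qx" -> "QX"
  "ygmuvbx" -> "yg" -> "YG"
  "zodfebmihn" -> "zo" -> "ZO"
  "vrcbtjbg" -> "vr" -> "VR"
  probe: "ybaenrora" -> "yb" -> "YB"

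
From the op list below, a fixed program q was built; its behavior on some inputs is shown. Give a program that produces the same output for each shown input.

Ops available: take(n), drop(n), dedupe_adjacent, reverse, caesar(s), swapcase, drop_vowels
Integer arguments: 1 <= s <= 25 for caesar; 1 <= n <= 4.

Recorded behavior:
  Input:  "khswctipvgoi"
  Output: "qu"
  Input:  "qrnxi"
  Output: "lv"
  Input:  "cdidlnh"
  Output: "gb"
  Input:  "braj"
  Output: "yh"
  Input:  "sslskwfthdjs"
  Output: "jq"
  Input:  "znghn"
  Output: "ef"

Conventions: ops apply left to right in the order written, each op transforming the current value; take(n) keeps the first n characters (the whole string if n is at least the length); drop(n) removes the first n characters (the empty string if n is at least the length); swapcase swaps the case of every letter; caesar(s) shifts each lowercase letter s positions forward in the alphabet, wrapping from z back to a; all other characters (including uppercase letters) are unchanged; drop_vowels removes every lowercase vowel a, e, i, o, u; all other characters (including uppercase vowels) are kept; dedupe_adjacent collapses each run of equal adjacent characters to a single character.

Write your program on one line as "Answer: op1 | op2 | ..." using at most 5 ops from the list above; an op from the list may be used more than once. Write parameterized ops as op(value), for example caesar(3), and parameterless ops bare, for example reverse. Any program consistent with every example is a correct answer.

caesar(4) | caesar(20) | drop(2) | take(2)

Check, running the answer program on each example:
  "khswctipvgoi" -> "olwagxmtzksm" -> "ifquargntemg" -> "quargntemg" -> "qu"
  "qrnxi" -> "uvrbm" -> "oplvg" -> "lvg" -> "lv"
  "cdidlnh" -> "ghmhprl" -> "abgbjlf" -> "gbjlf" -> "gb"
  "braj" -> "fven" -> "zpyh" -> "yh" -> "yh"
  "sslskwfthdjs" -> "wwpwoajxlhnw" -> "qqjqiudrfbhq" -> "jqiudrfbhq" -> "jq"
  "znghn" -> "drklr" -> "xlefl" -> "efl" -> "ef"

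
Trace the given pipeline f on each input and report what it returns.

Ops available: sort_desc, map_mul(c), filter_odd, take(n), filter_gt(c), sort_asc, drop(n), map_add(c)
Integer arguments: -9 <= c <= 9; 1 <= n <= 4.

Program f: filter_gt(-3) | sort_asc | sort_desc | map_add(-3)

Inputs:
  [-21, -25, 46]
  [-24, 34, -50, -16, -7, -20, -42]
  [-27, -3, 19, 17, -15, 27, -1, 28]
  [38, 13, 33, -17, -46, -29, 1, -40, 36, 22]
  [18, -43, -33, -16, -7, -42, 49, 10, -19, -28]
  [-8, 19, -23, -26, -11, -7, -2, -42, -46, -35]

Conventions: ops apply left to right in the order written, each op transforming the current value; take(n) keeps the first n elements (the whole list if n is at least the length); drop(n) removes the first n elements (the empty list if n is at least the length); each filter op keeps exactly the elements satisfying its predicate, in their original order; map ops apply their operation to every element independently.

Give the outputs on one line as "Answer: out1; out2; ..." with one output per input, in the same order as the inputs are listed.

[43]; [31]; [25, 24, 16, 14, -4]; [35, 33, 30, 19, 10, -2]; [46, 15, 7]; [16, -5]

Execution, op by op:
  [-21, -25, 46] -> [46] -> [46] -> [46] -> [43]
  [-24, 34, -50, -16, -7, -20, -42] -> [34] -> [34] -> [34] -> [31]
  [-27, -3, 19, 17, -15, 27, -1, 28] -> [19, 17, 27, -1, 28] -> [-1, 17, 19, 27, 28] -> [28, 27, 19, 17, -1] -> [25, 24, 16, 14, -4]
  [38, 13, 33, -17, -46, -29, 1, -40, 36, 22] -> [38, 13, 33, 1, 36, 22] -> [1, 13, 22, 33, 36, 38] -> [38, 36, 33, 22, 13, 1] -> [35, 33, 30, 19, 10, -2]
  [18, -43, -33, -16, -7, -42, 49, 10, -19, -28] -> [18, 49, 10] -> [10, 18, 49] -> [49, 18, 10] -> [46, 15, 7]
  [-8, 19, -23, -26, -11, -7, -2, -42, -46, -35] -> [19, -2] -> [-2, 19] -> [19, -2] -> [16, -5]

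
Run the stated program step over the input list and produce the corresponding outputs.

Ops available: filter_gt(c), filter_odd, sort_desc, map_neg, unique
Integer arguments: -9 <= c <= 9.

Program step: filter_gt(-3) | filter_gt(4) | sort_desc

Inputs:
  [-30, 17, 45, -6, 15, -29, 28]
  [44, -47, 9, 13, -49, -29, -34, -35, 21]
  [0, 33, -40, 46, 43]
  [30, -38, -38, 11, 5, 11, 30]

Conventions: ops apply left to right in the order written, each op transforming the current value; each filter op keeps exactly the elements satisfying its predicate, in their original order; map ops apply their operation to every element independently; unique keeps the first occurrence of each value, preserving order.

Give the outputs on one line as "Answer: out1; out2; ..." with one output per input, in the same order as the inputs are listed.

Execution, op by op:
  [-30, 17, 45, -6, 15, -29, 28] -> [17, 45, 15, 28] -> [17, 45, 15, 28] -> [45, 28, 17, 15]
  [44, -47, 9, 13, -49, -29, -34, -35, 21] -> [44, 9, 13, 21] -> [44, 9, 13, 21] -> [44, 21, 13, 9]
  [0, 33, -40, 46, 43] -> [0, 33, 46, 43] -> [33, 46, 43] -> [46, 43, 33]
  [30, -38, -38, 11, 5, 11, 30] -> [30, 11, 5, 11, 30] -> [30, 11, 5, 11, 30] -> [30, 30, 11, 11, 5]

[45, 28, 17, 15]; [44, 21, 13, 9]; [46, 43, 33]; [30, 30, 11, 11, 5]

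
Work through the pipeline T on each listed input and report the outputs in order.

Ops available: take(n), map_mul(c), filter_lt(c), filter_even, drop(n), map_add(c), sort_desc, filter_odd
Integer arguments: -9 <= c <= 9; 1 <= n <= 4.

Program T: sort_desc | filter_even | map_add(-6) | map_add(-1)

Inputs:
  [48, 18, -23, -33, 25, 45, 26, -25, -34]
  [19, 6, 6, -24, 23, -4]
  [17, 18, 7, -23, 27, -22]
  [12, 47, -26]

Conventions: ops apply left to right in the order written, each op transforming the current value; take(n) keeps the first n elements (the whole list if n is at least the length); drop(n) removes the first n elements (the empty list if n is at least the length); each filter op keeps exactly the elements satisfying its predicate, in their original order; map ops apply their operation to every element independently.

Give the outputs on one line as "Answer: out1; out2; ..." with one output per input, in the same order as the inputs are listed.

[41, 19, 11, -41]; [-1, -1, -11, -31]; [11, -29]; [5, -33]

Execution, op by op:
  [48, 18, -23, -33, 25, 45, 26, -25, -34] -> [48, 45, 26, 25, 18, -23, -25, -33, -34] -> [48, 26, 18, -34] -> [42, 20, 12, -40] -> [41, 19, 11, -41]
  [19, 6, 6, -24, 23, -4] -> [23, 19, 6, 6, -4, -24] -> [6, 6, -4, -24] -> [0, 0, -10, -30] -> [-1, -1, -11, -31]
  [17, 18, 7, -23, 27, -22] -> [27, 18, 17, 7, -22, -23] -> [18, -22] -> [12, -28] -> [11, -29]
  [12, 47, -26] -> [47, 12, -26] -> [12, -26] -> [6, -32] -> [5, -33]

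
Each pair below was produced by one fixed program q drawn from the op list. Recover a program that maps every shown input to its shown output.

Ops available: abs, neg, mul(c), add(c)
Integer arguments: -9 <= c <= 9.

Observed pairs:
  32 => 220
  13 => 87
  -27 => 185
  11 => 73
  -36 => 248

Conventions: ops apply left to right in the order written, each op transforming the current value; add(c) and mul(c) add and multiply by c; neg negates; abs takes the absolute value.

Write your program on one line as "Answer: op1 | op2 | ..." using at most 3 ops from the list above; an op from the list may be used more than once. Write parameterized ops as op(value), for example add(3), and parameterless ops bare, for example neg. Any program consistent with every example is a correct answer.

mul(-7) | abs | add(-4)

Check, running the answer program on each example:
  32 -> -224 -> 224 -> 220
  13 -> -91 -> 91 -> 87
  -27 -> 189 -> 189 -> 185
  11 -> -77 -> 77 -> 73
  -36 -> 252 -> 252 -> 248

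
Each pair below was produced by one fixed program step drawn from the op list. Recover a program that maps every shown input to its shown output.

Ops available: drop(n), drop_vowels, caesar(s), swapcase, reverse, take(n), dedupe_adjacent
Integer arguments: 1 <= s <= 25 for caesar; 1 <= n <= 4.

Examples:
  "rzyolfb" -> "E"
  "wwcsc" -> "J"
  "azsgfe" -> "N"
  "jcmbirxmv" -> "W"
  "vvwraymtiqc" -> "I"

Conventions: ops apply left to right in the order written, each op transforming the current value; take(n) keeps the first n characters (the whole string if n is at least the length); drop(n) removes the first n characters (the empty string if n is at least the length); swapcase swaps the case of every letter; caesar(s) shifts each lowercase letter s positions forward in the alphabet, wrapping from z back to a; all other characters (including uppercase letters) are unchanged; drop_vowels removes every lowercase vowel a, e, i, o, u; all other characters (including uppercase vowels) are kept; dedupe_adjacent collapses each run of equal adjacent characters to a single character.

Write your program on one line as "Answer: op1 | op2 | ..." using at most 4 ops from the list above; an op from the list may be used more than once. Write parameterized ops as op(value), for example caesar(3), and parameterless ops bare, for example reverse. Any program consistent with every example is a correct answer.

caesar(13) | dedupe_adjacent | swapcase | take(1)

Check, running the answer program on each example:
  "rzyolfb" -> "emlbyso" -> "emlbyso" -> "EMLBYSO" -> "E"
  "wwcsc" -> "jjpfp" -> "jpfp" -> "JPFP" -> "J"
  "azsgfe" -> "nmftsr" -> "nmftsr" -> "NMFTSR" -> "N"
  "jcmbirxmv" -> "wpzovekzi" -> "wpzovekzi" -> "WPZOVEKZI" -> "W"
  "vvwraymtiqc" -> "iijenlzgvdp" -> "ijenlzgvdp" -> "IJENLZGVDP" -> "I"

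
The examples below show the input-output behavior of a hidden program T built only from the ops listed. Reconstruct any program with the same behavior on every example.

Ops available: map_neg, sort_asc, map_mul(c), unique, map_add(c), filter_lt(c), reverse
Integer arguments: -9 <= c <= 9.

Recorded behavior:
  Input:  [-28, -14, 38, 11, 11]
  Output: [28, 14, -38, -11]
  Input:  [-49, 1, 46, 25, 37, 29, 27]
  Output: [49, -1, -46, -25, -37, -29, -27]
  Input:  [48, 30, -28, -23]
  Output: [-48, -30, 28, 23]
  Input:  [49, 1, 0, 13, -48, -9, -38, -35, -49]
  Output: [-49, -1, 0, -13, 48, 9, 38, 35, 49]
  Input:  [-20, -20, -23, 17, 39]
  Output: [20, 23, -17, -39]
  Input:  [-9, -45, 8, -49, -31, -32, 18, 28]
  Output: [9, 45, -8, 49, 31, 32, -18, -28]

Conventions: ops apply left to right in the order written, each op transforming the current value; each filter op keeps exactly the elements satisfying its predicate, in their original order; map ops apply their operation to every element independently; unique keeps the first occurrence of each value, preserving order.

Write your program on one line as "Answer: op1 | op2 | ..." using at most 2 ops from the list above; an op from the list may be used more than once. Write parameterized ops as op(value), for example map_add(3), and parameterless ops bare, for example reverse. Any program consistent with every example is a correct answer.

unique | map_neg

Check, running the answer program on each example:
  [-28, -14, 38, 11, 11] -> [-28, -14, 38, 11] -> [28, 14, -38, -11]
  [-49, 1, 46, 25, 37, 29, 27] -> [-49, 1, 46, 25, 37, 29, 27] -> [49, -1, -46, -25, -37, -29, -27]
  [48, 30, -28, -23] -> [48, 30, -28, -23] -> [-48, -30, 28, 23]
  [49, 1, 0, 13, -48, -9, -38, -35, -49] -> [49, 1, 0, 13, -48, -9, -38, -35, -49] -> [-49, -1, 0, -13, 48, 9, 38, 35, 49]
  [-20, -20, -23, 17, 39] -> [-20, -23, 17, 39] -> [20, 23, -17, -39]
  [-9, -45, 8, -49, -31, -32, 18, 28] -> [-9, -45, 8, -49, -31, -32, 18, 28] -> [9, 45, -8, 49, 31, 32, -18, -28]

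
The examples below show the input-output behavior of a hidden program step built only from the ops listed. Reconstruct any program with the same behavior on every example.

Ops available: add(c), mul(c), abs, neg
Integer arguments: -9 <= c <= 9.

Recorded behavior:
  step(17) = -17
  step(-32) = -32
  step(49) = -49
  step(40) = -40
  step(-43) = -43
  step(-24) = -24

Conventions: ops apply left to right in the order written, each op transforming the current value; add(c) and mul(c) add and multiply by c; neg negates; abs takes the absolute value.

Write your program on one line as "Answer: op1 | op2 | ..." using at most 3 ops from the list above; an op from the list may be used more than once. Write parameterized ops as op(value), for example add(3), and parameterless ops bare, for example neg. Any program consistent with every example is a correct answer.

neg | abs | mul(-1)

Check, running the answer program on each example:
  17 -> -17 -> 17 -> -17
  -32 -> 32 -> 32 -> -32
  49 -> -49 -> 49 -> -49
  40 -> -40 -> 40 -> -40
  -43 -> 43 -> 43 -> -43
  -24 -> 24 -> 24 -> -24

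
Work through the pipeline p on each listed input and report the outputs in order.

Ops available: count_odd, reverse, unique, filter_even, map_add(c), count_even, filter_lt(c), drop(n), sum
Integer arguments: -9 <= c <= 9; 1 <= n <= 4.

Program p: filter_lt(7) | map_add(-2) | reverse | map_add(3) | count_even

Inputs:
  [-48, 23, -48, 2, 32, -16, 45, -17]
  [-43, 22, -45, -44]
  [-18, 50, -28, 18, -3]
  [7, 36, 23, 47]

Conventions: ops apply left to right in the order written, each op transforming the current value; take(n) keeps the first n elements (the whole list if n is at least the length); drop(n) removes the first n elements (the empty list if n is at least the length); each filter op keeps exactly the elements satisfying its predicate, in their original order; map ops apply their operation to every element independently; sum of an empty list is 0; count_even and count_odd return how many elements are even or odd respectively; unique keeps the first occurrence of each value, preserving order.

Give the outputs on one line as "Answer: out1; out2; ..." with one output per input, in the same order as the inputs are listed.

1; 2; 1; 0

Execution, op by op:
  [-48, 23, -48, 2, 32, -16, 45, -17] -> [-48, -48, 2, -16, -17] -> [-50, -50, 0, -18, -19] -> [-19, -18, 0, -50, -50] -> [-16, -15, 3, -47, -47] -> 1
  [-43, 22, -45, -44] -> [-43, -45, -44] -> [-45, -47, -46] -> [-46, -47, -45] -> [-43, -44, -42] -> 2
  [-18, 50, -28, 18, -3] -> [-18, -28, -3] -> [-20, -30, -5] -> [-5, -30, -20] -> [-2, -27, -17] -> 1
  [7, 36, 23, 47] -> [] -> [] -> [] -> [] -> 0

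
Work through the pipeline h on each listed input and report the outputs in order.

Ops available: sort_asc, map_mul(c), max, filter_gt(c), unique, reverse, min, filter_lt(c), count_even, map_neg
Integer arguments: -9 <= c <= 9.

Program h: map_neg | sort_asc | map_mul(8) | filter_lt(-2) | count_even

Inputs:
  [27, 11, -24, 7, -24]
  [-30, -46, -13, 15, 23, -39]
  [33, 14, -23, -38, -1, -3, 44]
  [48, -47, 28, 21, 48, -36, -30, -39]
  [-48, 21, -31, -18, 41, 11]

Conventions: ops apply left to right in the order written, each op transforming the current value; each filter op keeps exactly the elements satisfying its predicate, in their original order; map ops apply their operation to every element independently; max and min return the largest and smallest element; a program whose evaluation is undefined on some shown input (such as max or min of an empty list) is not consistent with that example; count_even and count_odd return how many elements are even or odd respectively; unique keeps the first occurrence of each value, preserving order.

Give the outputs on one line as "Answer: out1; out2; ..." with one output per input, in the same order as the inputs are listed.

3; 2; 3; 4; 3

Execution, op by op:
  [27, 11, -24, 7, -24] -> [-27, -11, 24, -7, 24] -> [-27, -11, -7, 24, 24] -> [-216, -88, -56, 192, 192] -> [-216, -88, -56] -> 3
  [-30, -46, -13, 15, 23, -39] -> [30, 46, 13, -15, -23, 39] -> [-23, -15, 13, 30, 39, 46] -> [-184, -120, 104, 240, 312, 368] -> [-184, -120] -> 2
  [33, 14, -23, -38, -1, -3, 44] -> [-33, -14, 23, 38, 1, 3, -44] -> [-44, -33, -14, 1, 3, 23, 38] -> [-352, -264, -112, 8, 24, 184, 304] -> [-352, -264, -112] -> 3
  [48, -47, 28, 21, 48, -36, -30, -39] -> [-48, 47, -28, -21, -48, 36, 30, 39] -> [-48, -48, -28, -21, 30, 36, 39, 47] -> [-384, -384, -224, -168, 240, 288, 312, 376] -> [-384, -384, -224, -168] -> 4
  [-48, 21, -31, -18, 41, 11] -> [48, -21, 31, 18, -41, -11] -> [-41, -21, -11, 18, 31, 48] -> [-328, -168, -88, 144, 248, 384] -> [-328, -168, -88] -> 3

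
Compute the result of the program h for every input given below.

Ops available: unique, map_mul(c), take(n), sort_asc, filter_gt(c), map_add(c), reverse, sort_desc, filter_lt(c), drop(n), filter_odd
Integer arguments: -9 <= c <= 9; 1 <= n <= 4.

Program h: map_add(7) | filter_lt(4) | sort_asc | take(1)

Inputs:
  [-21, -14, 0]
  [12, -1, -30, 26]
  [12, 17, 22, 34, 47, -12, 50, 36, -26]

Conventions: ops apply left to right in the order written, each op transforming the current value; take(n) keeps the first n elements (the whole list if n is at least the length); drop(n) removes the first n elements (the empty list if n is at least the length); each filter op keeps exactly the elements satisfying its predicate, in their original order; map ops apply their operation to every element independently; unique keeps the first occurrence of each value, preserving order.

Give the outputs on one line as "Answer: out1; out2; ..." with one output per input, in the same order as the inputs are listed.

Execution, op by op:
  [-21, -14, 0] -> [-14, -7, 7] -> [-14, -7] -> [-14, -7] -> [-14]
  [12, -1, -30, 26] -> [19, 6, -23, 33] -> [-23] -> [-23] -> [-23]
  [12, 17, 22, 34, 47, -12, 50, 36, -26] -> [19, 24, 29, 41, 54, -5, 57, 43, -19] -> [-5, -19] -> [-19, -5] -> [-19]

[-14]; [-23]; [-19]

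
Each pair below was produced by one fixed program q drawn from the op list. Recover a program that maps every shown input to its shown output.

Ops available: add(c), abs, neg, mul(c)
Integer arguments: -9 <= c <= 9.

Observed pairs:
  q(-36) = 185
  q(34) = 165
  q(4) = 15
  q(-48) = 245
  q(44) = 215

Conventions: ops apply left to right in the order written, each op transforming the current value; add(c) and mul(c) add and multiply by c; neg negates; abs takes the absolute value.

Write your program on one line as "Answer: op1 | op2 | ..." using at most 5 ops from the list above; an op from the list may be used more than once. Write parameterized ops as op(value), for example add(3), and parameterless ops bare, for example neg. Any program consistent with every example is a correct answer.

mul(5) | neg | add(5) | abs

Check, running the answer program on each example:
  -36 -> -180 -> 180 -> 185 -> 185
  34 -> 170 -> -170 -> -165 -> 165
  4 -> 20 -> -20 -> -15 -> 15
  -48 -> -240 -> 240 -> 245 -> 245
  44 -> 220 -> -220 -> -215 -> 215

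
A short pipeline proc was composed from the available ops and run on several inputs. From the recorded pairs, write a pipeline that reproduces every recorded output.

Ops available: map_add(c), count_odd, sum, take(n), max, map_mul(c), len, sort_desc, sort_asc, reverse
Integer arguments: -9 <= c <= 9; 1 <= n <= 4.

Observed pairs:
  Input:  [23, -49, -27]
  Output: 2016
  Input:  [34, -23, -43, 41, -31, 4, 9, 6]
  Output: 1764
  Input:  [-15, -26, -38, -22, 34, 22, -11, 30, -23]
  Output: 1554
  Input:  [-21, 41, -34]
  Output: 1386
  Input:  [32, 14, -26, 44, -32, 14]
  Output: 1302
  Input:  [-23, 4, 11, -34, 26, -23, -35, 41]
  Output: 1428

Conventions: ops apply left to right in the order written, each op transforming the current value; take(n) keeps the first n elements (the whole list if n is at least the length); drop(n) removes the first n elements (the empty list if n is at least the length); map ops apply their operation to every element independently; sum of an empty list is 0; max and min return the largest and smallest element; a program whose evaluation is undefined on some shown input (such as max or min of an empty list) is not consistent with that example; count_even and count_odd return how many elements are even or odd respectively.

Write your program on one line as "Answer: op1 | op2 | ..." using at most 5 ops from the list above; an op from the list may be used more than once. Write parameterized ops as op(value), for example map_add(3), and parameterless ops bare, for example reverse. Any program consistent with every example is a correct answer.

map_mul(-7) | map_add(-7) | map_mul(6) | max

Check, running the answer program on each example:
  [23, -49, -27] -> [-161, 343, 189] -> [-168, 336, 182] -> [-1008, 2016, 1092] -> 2016
  [34, -23, -43, 41, -31, 4, 9, 6] -> [-238, 161, 301, -287, 217, -28, -63, -42] -> [-245, 154, 294, -294, 210, -35, -70, -49] -> [-1470, 924, 1764, -1764, 1260, -210, -420, -294] -> 1764
  [-15, -26, -38, -22, 34, 22, -11, 30, -23] -> [105, 182, 266, 154, -238, -154, 77, -210, 161] -> [98, 175, 259, 147, -245, -161, 70, -217, 154] -> [588, 1050, 1554, 882, -1470, -966, 420, -1302, 924] -> 1554
  [-21, 41, -34] -> [147, -287, 238] -> [140, -294, 231] -> [840, -1764, 1386] -> 1386
  [32, 14, -26, 44, -32, 14] -> [-224, -98, 182, -308, 224, -98] -> [-231, -105, 175, -315, 217, -105] -> [-1386, -630, 1050, -1890, 1302, -630] -> 1302
  [-23, 4, 11, -34, 26, -23, -35, 41] -> [161, -28, -77, 238, -182, 161, 245, -287] -> [154, -35, -84, 231, -189, 154, 238, -294] -> [924, -210, -504, 1386, -1134, 924, 1428, -1764] -> 1428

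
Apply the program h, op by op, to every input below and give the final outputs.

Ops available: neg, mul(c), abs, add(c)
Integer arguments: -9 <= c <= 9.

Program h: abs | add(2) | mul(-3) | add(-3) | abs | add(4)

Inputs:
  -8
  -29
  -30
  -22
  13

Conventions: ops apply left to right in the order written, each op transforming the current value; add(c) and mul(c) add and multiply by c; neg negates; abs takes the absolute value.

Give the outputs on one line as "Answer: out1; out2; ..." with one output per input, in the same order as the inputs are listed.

37; 100; 103; 79; 52

Execution, op by op:
  -8 -> 8 -> 10 -> -30 -> -33 -> 33 -> 37
  -29 -> 29 -> 31 -> -93 -> -96 -> 96 -> 100
  -30 -> 30 -> 32 -> -96 -> -99 -> 99 -> 103
  -22 -> 22 -> 24 -> -72 -> -75 -> 75 -> 79
  13 -> 13 -> 15 -> -45 -> -48 -> 48 -> 52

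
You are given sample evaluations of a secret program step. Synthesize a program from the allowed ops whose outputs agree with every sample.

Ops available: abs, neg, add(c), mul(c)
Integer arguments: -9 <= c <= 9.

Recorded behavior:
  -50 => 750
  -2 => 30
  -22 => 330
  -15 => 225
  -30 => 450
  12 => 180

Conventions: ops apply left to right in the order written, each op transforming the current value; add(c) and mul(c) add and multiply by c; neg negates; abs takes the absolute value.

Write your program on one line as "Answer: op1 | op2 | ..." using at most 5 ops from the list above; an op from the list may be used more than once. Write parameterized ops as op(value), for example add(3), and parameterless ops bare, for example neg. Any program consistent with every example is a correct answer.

abs | mul(-3) | abs | mul(-5) | neg

Check, running the answer program on each example:
  -50 -> 50 -> -150 -> 150 -> -750 -> 750
  -2 -> 2 -> -6 -> 6 -> -30 -> 30
  -22 -> 22 -> -66 -> 66 -> -330 -> 330
  -15 -> 15 -> -45 -> 45 -> -225 -> 225
  -30 -> 30 -> -90 -> 90 -> -450 -> 450
  12 -> 12 -> -36 -> 36 -> -180 -> 180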